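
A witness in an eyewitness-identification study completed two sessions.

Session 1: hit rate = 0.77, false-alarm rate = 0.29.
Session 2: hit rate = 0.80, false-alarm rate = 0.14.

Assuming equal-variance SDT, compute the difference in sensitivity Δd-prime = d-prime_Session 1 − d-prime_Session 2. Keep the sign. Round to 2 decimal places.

Δd-prime = -0.63

Session 1: z(0.77) = 0.739, z(0.29) = -0.553, d' = 1.292
Session 2: z(0.80) = 0.842, z(0.14) = -1.080, d' = 1.922
Δd' = d'_Session 1 − d'_Session 2 = 1.292 − 1.922 = -0.630
Session 2 has the higher sensitivity.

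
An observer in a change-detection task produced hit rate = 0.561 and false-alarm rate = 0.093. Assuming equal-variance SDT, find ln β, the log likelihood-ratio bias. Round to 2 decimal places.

ln β = 0.86

Φ⁻¹(H) = Φ⁻¹(0.561) = 0.154
Φ⁻¹(FA) = Φ⁻¹(0.093) = -1.323
ln β = −½·[z(H)² − z(FA)²] = −0.5 × (0.024 − 1.750) = 0.863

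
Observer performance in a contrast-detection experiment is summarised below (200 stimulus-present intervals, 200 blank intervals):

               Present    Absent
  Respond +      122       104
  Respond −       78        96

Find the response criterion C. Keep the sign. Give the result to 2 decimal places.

C = -0.16

H = 122/200 = 0.6100
FA = 104/200 = 0.5200
Φ⁻¹(H) = 0.279
Φ⁻¹(FA) = 0.050
c = −½·[z(H) + z(FA)] = −0.5 × (0.279 + 0.050) = -0.1645
c < 0: the observer has a liberal response bias.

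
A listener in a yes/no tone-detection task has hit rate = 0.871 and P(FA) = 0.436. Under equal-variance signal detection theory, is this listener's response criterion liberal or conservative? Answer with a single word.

liberal

z(H) = 1.131, z(FA) = -0.161
c = −½·(z(H) + z(FA)) = -0.485
c < 0 → liberal criterion (biased toward responding “yes”).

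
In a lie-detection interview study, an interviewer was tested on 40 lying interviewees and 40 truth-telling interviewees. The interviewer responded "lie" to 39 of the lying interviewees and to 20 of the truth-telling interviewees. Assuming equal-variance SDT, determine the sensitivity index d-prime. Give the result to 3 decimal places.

H = 39/40 = 0.9750
FA = 20/40 = 0.5000
Φ⁻¹(H) = 1.9600
Φ⁻¹(FA) = 0.0000
d' = z(H) − z(FA) = 1.9600 − 0.0000 = 1.9600

d-prime = 1.960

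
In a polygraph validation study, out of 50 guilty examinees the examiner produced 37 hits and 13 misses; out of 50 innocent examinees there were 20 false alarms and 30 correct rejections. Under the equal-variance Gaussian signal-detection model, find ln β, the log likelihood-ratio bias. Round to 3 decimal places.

H = 37/50 = 0.7400
FA = 20/50 = 0.4000
z(0.7400) = 0.6433, z(0.4000) = -0.2533
ln β = −½·[z(H)² − z(FA)²] = −0.5 × (0.4138 − 0.0642) = -0.1748

ln β = -0.175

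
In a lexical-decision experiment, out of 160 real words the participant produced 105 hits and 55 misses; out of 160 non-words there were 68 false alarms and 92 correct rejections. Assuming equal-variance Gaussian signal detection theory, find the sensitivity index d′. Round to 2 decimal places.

d′ = 0.59

H = 105/160 = 0.6562
FA = 68/160 = 0.4250
z(H) = z(0.6562) = 0.4021
z(FA) = z(0.4250) = -0.1891
d' = z(H) − z(FA) = 0.4021 − (-0.1891) = 0.5912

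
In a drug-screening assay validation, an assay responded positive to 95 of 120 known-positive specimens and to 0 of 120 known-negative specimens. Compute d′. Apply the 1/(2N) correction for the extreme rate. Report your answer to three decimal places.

d′ = 3.450

The false-alarm rate is 0/120 = 0, so apply the 1/(2N) correction: FA → 1/(2·120) = 0.00417.
z(H) = z(0.79167) = 0.8122
z(FA) = z(0.00417) = -2.6380
d' = 0.8122 − (-2.6380) = 3.4502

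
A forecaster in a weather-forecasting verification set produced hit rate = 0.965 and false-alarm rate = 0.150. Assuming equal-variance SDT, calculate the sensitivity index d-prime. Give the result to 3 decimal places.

z(H) = 1.8119
z(FA) = -1.0364
d' = z(H) − z(FA) = 1.8119 − (-1.0364) = 2.8483

d-prime = 2.848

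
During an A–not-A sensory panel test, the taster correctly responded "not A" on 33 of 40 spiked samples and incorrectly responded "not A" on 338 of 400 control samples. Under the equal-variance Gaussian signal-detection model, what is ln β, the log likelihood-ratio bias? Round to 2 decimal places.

H = 33/40 = 0.8250
FA = 338/400 = 0.8450
Φ⁻¹(0.8250) = 0.935, Φ⁻¹(0.8450) = 1.015
ln β = −½·[z(H)² − z(FA)²] = −0.5 × (0.874 − 1.030) = 0.078

ln β = 0.08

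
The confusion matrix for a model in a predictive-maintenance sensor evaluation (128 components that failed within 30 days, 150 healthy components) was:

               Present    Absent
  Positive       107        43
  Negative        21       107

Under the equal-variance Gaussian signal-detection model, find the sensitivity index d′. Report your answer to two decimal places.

d′ = 1.54

H = 107/128 = 0.8359
FA = 43/150 = 0.2867
Φ⁻¹(H) = Φ⁻¹(0.8359) = 0.978
Φ⁻¹(FA) = Φ⁻¹(0.2867) = -0.563
d' = z(H) − z(FA) = 0.978 − (-0.563) = 1.541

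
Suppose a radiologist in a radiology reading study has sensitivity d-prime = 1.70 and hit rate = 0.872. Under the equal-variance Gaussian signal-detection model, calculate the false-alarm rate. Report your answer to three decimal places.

z(hit rate) = z(0.872) = 1.1359
z(FA) = z(H) − d' = 1.1359 − 1.70 = -0.5641
false-alarm rate = Φ(-0.5641) = 0.2863

false-alarm rate = 0.286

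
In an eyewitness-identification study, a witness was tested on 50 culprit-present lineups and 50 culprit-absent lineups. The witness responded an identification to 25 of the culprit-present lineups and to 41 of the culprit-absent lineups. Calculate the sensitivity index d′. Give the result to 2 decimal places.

d′ = -0.92

H = 25/50 = 0.5000
FA = 41/50 = 0.8200
Φ⁻¹(0.5000) = 0.000, Φ⁻¹(0.8200) = 0.915
d' = z(H) − z(FA) = 0.000 − 0.915 = -0.915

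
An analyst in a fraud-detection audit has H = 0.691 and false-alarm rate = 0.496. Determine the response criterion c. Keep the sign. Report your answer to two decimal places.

c = -0.24

z(H) = 0.4987
z(FA) = -0.0100
c = −½·[z(H) + z(FA)] = −0.5 × (0.4987 + (-0.0100)) = -0.24435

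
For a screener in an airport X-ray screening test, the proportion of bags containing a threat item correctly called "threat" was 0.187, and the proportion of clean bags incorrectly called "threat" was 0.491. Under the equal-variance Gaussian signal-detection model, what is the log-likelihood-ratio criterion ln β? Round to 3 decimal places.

ln β = -0.395

z(H) = -0.8890
z(FA) = -0.0226
ln β = −½·[z(H)² − z(FA)²] = −0.5 × (0.7903 − 0.0005) = -0.3949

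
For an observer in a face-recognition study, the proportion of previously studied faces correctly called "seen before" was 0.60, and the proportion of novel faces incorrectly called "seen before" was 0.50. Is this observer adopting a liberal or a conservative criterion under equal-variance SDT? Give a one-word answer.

liberal

z(H) = 0.253, z(FA) = 0.000
c = −½·(z(H) + z(FA)) = -0.1265
c < 0 → liberal criterion (biased toward responding “yes”).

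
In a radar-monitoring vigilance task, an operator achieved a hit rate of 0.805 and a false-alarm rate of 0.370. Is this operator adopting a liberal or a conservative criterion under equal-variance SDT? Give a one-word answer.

liberal

z(H) = 0.860, z(FA) = -0.332
c = −½·(z(H) + z(FA)) = -0.264
c < 0 → liberal criterion (biased toward responding “yes”).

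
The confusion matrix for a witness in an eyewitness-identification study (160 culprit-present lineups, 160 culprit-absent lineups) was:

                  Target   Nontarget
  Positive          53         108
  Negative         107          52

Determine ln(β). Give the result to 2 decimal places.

H = 53/160 = 0.3312
FA = 108/160 = 0.6750
z(H) = -0.437
z(FA) = 0.454
ln β = −½·[z(H)² − z(FA)²] = −0.5 × (0.191 − 0.206) = 0.0075

ln β = 0.01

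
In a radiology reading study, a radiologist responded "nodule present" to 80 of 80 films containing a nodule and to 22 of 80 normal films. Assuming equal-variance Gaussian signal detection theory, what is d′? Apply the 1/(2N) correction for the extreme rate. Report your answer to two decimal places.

The hit rate is 80/80 = 1, so apply the 1/(2N) correction: H → 1 − 1/(2·80) = 0.99375.
z(H) = z(0.99375) = 2.498
z(FA) = z(0.27500) = -0.598
d' = 2.498 − (-0.598) = 3.096

d′ = 3.10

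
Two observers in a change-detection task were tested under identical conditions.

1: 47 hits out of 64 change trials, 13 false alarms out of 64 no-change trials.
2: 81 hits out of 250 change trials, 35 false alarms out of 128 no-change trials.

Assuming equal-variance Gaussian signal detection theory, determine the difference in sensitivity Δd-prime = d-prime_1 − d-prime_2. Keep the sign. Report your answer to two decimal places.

1: z(0.7344) = 0.626, z(0.2031) = -0.831, d' = 1.457
2: z(0.3240) = -0.457, z(0.2734) = -0.603, d' = 0.146
Δd' = d'_1 − d'_2 = 1.457 − 0.146 = 1.311
1 has the higher sensitivity.

Δd-prime = 1.31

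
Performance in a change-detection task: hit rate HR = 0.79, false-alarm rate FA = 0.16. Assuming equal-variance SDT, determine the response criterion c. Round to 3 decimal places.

c = 0.094

z(0.79) = 0.8064, z(0.16) = -0.9945
c = −½·[z(H) + z(FA)] = −0.5 × (0.8064 + (-0.9945)) = 0.09405
c > 0: the observer has a conservative response bias.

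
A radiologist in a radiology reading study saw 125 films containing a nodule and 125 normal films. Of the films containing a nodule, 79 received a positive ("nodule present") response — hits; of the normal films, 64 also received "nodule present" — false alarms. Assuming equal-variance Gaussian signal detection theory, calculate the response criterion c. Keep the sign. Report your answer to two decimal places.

H = 79/125 = 0.6320
FA = 64/125 = 0.5120
Φ⁻¹(H) = Φ⁻¹(0.6320) = 0.337
Φ⁻¹(FA) = Φ⁻¹(0.5120) = 0.030
c = −½·[z(H) + z(FA)] = −0.5 × (0.337 + 0.030) = -0.1835
c < 0: the radiologist has a liberal response bias.

c = -0.18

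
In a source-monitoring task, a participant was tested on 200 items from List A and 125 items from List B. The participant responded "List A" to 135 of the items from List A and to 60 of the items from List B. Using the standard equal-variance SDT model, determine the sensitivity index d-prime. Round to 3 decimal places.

d-prime = 0.504

H = 135/200 = 0.6750
FA = 60/125 = 0.4800
Φ⁻¹(H) = 0.4538
Φ⁻¹(FA) = -0.0502
d' = z(H) − z(FA) = 0.4538 − (-0.0502) = 0.5040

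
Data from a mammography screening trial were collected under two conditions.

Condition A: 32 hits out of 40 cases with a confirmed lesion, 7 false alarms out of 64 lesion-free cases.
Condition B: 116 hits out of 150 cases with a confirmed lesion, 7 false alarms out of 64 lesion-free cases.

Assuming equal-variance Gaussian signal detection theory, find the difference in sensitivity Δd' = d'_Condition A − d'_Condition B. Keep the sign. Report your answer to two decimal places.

Δd' = 0.09

Condition A: z(0.8000) = 0.842, z(0.1094) = -1.230, d' = 2.072
Condition B: z(0.7733) = 0.750, z(0.1094) = -1.230, d' = 1.980
Δd' = d'_Condition A − d'_Condition B = 2.072 − 1.980 = 0.092
Condition A has the higher sensitivity.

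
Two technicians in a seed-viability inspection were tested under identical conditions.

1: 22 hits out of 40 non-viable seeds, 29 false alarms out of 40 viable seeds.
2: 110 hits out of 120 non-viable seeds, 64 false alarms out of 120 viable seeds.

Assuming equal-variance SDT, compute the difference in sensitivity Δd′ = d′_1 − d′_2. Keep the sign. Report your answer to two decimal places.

Δd′ = -1.77

1: z(0.5500) = 0.126, z(0.7250) = 0.598, d' = -0.472
2: z(0.9167) = 1.383, z(0.5333) = 0.084, d' = 1.299
Δd' = d'_1 − d'_2 = -0.472 − 1.299 = -1.771
2 has the higher sensitivity.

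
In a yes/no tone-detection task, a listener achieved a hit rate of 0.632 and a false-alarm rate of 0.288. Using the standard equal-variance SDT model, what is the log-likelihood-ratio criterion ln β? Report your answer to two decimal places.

z(0.632) = 0.337, z(0.288) = -0.559
ln β = −½·[z(H)² − z(FA)²] = −0.5 × (0.114 − 0.312) = 0.099

ln β = 0.10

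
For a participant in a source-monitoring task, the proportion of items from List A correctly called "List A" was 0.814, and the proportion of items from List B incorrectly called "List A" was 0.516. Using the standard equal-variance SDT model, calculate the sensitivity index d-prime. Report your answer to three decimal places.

d-prime = 0.853

Φ⁻¹(0.814) = 0.8927, Φ⁻¹(0.516) = 0.0401
d' = z(H) − z(FA) = 0.8927 − 0.0401 = 0.8526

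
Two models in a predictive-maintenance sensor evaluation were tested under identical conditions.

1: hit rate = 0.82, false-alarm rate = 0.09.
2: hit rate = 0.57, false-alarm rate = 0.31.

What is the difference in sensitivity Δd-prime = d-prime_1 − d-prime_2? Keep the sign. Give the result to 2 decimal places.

1: z(0.82) = 0.915, z(0.09) = -1.341, d' = 2.256
2: z(0.57) = 0.176, z(0.31) = -0.496, d' = 0.672
Δd' = d'_1 − d'_2 = 2.256 − 0.672 = 1.584
1 has the higher sensitivity.

Δd-prime = 1.58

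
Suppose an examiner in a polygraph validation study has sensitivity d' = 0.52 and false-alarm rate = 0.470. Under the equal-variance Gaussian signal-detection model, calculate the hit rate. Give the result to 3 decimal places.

z(false-alarm rate) = z(0.470) = -0.0753
z(H) = z(FA) + d' = -0.0753 + 0.52 = 0.4447
hit rate = Φ(0.4447) = 0.6717

hit rate = 0.672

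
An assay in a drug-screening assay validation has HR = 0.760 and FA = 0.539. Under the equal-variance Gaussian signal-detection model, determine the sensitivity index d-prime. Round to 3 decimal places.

d-prime = 0.608

Φ⁻¹(H) = Φ⁻¹(0.760) = 0.7063
Φ⁻¹(FA) = Φ⁻¹(0.539) = 0.0979
d' = z(H) − z(FA) = 0.7063 − 0.0979 = 0.6084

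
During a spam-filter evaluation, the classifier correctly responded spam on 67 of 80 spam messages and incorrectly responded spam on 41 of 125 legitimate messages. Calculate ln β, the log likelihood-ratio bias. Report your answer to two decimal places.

ln β = -0.39

H = 67/80 = 0.8375
FA = 41/125 = 0.3280
Φ⁻¹(0.8375) = 0.984, Φ⁻¹(0.3280) = -0.445
ln β = −½·[z(H)² − z(FA)²] = −0.5 × (0.968 − 0.198) = -0.385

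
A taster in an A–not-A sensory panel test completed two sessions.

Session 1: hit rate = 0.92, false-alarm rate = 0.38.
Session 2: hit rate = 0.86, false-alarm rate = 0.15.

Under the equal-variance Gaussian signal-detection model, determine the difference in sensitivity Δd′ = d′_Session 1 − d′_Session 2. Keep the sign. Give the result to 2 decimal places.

Δd′ = -0.41

Session 1: z(0.92) = 1.405, z(0.38) = -0.305, d' = 1.710
Session 2: z(0.86) = 1.080, z(0.15) = -1.036, d' = 2.116
Δd' = d'_Session 1 − d'_Session 2 = 1.710 − 2.116 = -0.406
Session 2 has the higher sensitivity.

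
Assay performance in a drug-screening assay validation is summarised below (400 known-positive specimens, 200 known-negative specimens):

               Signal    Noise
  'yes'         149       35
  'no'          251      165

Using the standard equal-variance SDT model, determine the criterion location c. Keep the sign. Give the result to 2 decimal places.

H = 149/400 = 0.3725
FA = 35/200 = 0.1750
Φ⁻¹(0.3725) = -0.3252, Φ⁻¹(0.1750) = -0.9346
c = −½·[z(H) + z(FA)] = −0.5 × (-0.3252 + (-0.9346)) = 0.6299
c > 0: the assay has a conservative response bias.

c = 0.63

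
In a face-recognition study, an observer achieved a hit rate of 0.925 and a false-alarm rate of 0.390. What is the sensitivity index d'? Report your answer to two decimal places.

d' = 1.72

Φ⁻¹(H) = Φ⁻¹(0.925) = 1.4395
Φ⁻¹(FA) = Φ⁻¹(0.390) = -0.2793
d' = z(H) − z(FA) = 1.4395 − (-0.2793) = 1.7188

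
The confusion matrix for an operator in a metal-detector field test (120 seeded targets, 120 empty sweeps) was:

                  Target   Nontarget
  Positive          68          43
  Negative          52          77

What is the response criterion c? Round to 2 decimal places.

H = 68/120 = 0.5667
FA = 43/120 = 0.3583
Φ⁻¹(H) = 0.168
Φ⁻¹(FA) = -0.363
c = −½·[z(H) + z(FA)] = −0.5 × (0.168 + (-0.363)) = 0.0975
c > 0: the operator has a conservative response bias.

c = 0.10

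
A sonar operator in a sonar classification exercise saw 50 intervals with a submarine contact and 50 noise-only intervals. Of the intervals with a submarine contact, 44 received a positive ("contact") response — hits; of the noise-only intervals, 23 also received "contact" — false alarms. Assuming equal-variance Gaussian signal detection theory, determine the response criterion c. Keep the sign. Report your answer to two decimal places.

c = -0.54

H = 44/50 = 0.8800
FA = 23/50 = 0.4600
Φ⁻¹(0.8800) = 1.1750, Φ⁻¹(0.4600) = -0.1004
c = −½·[z(H) + z(FA)] = −0.5 × (1.1750 + (-0.1004)) = -0.5373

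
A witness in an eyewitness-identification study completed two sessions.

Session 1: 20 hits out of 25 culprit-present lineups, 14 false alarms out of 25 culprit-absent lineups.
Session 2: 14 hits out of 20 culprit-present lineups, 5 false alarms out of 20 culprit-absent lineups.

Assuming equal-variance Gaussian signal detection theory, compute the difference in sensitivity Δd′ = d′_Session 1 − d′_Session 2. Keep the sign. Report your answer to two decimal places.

Session 1: z(0.8000) = 0.842, z(0.5600) = 0.151, d' = 0.691
Session 2: z(0.7000) = 0.524, z(0.2500) = -0.674, d' = 1.198
Δd' = d'_Session 1 − d'_Session 2 = 0.691 − 1.198 = -0.507
Session 2 has the higher sensitivity.

Δd′ = -0.51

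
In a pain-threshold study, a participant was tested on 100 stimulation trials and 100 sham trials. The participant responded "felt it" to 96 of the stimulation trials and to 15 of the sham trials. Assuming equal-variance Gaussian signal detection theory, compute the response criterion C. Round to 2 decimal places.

C = -0.36

H = 96/100 = 0.9600
FA = 15/100 = 0.1500
z(H) = 1.7507
z(FA) = -1.0364
c = −½·[z(H) + z(FA)] = −0.5 × (1.7507 + (-1.0364)) = -0.35715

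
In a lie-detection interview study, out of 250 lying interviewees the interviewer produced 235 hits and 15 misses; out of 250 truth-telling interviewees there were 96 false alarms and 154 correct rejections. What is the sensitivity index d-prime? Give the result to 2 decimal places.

H = 235/250 = 0.9400
FA = 96/250 = 0.3840
z(H) = z(0.9400) = 1.555
z(FA) = z(0.3840) = -0.295
d' = z(H) − z(FA) = 1.555 − (-0.295) = 1.850

d-prime = 1.85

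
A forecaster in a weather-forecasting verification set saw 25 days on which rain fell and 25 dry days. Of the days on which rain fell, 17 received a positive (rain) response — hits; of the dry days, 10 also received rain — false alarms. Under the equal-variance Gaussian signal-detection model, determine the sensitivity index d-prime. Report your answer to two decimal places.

d-prime = 0.72

H = 17/25 = 0.6800
FA = 10/25 = 0.4000
z(H) = z(0.6800) = 0.4677
z(FA) = z(0.4000) = -0.2533
d' = z(H) − z(FA) = 0.4677 − (-0.2533) = 0.7210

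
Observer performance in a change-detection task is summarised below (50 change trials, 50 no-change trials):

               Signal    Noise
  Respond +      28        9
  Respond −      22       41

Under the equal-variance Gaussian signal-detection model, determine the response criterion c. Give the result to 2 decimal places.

c = 0.38

H = 28/50 = 0.5600
FA = 9/50 = 0.1800
z(H) = z(0.5600) = 0.151
z(FA) = z(0.1800) = -0.915
c = −½·[z(H) + z(FA)] = −0.5 × (0.151 + (-0.915)) = 0.382
c > 0: the observer has a conservative response bias.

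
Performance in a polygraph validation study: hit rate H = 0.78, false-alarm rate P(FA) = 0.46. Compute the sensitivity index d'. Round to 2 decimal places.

z(H) = z(0.78) = 0.7722
z(FA) = z(0.46) = -0.1004
d' = z(H) − z(FA) = 0.7722 − (-0.1004) = 0.8726

d' = 0.87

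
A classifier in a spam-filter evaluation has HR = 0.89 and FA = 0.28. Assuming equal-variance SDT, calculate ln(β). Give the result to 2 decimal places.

ln β = -0.58

Φ⁻¹(H) = 1.227
Φ⁻¹(FA) = -0.583
ln β = −½·[z(H)² − z(FA)²] = −0.5 × (1.506 − 0.340) = -0.583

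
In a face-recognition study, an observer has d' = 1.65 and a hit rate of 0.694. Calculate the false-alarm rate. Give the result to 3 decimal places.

z(hit rate) = z(0.694) = 0.5072
z(FA) = z(H) − d' = 0.5072 − 1.65 = -1.1428
false-alarm rate = Φ(-1.1428) = 0.1266

false-alarm rate = 0.127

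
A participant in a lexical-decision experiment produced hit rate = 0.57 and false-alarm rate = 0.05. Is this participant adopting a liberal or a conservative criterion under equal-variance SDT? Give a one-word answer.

conservative

z(H) = 0.176, z(FA) = -1.645
c = −½·(z(H) + z(FA)) = 0.7345
c > 0 → conservative criterion (biased toward responding “no”).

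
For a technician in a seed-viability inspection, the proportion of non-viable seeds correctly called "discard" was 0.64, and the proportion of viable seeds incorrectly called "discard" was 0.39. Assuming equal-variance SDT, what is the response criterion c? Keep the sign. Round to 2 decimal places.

z(H) = z(0.64) = 0.3585
z(FA) = z(0.39) = -0.2793
c = −½·[z(H) + z(FA)] = −0.5 × (0.3585 + (-0.2793)) = -0.0396

c = -0.04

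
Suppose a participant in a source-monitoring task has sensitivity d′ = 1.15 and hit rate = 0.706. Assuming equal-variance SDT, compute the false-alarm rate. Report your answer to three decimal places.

z(hit rate) = z(0.706) = 0.5417
z(FA) = z(H) − d' = 0.5417 − 1.15 = -0.6083
false-alarm rate = Φ(-0.6083) = 0.2715

false-alarm rate = 0.272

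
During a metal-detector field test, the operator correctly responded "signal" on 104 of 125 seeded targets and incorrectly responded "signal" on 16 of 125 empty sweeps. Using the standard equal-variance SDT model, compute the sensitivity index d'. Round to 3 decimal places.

d' = 2.098

H = 104/125 = 0.8320
FA = 16/125 = 0.1280
Φ⁻¹(H) = Φ⁻¹(0.8320) = 0.9621
Φ⁻¹(FA) = Φ⁻¹(0.1280) = -1.1359
d' = z(H) − z(FA) = 0.9621 − (-1.1359) = 2.0980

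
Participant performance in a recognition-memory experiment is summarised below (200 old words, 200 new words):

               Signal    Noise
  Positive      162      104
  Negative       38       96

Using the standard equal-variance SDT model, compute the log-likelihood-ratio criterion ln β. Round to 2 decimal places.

H = 162/200 = 0.8100
FA = 104/200 = 0.5200
z(0.8100) = 0.878, z(0.5200) = 0.050
ln β = −½·[z(H)² − z(FA)²] = −0.5 × (0.771 − 0.003) = -0.384

ln β = -0.38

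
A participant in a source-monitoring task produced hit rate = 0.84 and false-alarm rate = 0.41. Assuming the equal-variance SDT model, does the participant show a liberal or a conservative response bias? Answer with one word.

z(H) = 0.994, z(FA) = -0.228
c = −½·(z(H) + z(FA)) = -0.383
c < 0 → liberal criterion (biased toward responding “yes”).

liberal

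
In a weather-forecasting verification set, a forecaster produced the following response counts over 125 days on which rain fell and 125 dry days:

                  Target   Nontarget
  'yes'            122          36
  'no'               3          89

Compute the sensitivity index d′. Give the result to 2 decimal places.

d′ = 2.54

H = 122/125 = 0.9760
FA = 36/125 = 0.2880
z(0.9760) = 1.977, z(0.2880) = -0.559
d' = z(H) − z(FA) = 1.977 − (-0.559) = 2.536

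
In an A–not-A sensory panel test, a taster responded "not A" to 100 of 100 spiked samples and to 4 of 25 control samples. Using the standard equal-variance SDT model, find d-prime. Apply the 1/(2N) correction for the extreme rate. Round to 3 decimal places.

The hit rate is 100/100 = 1, so apply the 1/(2N) correction: H → 1 − 1/(2·100) = 0.99500.
z(H) = z(0.99500) = 2.5758
z(FA) = z(0.16000) = -0.9945
d' = 2.5758 − (-0.9945) = 3.5703

d-prime = 3.570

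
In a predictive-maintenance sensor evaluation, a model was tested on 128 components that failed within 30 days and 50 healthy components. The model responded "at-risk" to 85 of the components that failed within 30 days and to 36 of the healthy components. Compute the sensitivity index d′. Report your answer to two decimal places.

d′ = -0.16

H = 85/128 = 0.6641
FA = 36/50 = 0.7200
z(0.6641) = 0.4237, z(0.7200) = 0.5828
d' = z(H) − z(FA) = 0.4237 − 0.5828 = -0.1591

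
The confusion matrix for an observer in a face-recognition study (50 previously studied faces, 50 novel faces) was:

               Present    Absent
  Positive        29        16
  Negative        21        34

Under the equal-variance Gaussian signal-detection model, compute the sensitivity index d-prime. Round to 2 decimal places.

d-prime = 0.67

H = 29/50 = 0.5800
FA = 16/50 = 0.3200
z(0.5800) = 0.202, z(0.3200) = -0.468
d' = z(H) − z(FA) = 0.202 − (-0.468) = 0.670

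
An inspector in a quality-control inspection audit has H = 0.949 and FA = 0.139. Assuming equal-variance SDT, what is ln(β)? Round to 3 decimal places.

ln β = -0.749

z(H) = z(0.949) = 1.6352
z(FA) = z(0.139) = -1.0848
ln β = −½·[z(H)² − z(FA)²] = −0.5 × (2.6739 − 1.1768) = -0.74855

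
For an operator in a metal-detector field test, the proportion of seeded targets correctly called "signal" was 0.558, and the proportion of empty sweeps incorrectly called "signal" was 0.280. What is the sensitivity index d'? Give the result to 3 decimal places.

Φ⁻¹(H) = Φ⁻¹(0.558) = 0.1459
Φ⁻¹(FA) = Φ⁻¹(0.280) = -0.5828
d' = z(H) − z(FA) = 0.1459 − (-0.5828) = 0.7287

d' = 0.729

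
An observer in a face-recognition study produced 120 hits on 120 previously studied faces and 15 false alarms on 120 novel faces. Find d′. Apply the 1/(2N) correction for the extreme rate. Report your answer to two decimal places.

d′ = 3.79

The hit rate is 120/120 = 1, so apply the 1/(2N) correction: H → 1 − 1/(2·120) = 0.99583.
z(H) = z(0.99583) = 2.638
z(FA) = z(0.12500) = -1.150
d' = 2.638 − (-1.150) = 3.788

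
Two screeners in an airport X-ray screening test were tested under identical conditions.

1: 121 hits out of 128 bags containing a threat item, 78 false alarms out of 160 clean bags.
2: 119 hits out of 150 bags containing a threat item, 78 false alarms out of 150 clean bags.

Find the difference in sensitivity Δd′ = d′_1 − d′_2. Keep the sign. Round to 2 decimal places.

1: z(0.9453) = 1.601, z(0.4875) = -0.031, d' = 1.632
2: z(0.7933) = 0.818, z(0.5200) = 0.050, d' = 0.768
Δd' = d'_1 − d'_2 = 1.632 − 0.768 = 0.864
1 has the higher sensitivity.

Δd′ = 0.86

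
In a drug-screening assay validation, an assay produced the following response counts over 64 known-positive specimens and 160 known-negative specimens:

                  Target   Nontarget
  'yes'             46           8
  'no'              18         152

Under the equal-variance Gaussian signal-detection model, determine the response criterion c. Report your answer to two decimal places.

c = 0.53

H = 46/64 = 0.7188
FA = 8/160 = 0.0500
z(0.7188) = 0.5793, z(0.0500) = -1.6449
c = −½·[z(H) + z(FA)] = −0.5 × (0.5793 + (-1.6449)) = 0.5328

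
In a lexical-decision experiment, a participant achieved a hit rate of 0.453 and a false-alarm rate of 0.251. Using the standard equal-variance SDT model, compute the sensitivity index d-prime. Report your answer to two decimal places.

z(H) = -0.1181
z(FA) = -0.6713
d' = z(H) − z(FA) = -0.1181 − (-0.6713) = 0.5532

d-prime = 0.55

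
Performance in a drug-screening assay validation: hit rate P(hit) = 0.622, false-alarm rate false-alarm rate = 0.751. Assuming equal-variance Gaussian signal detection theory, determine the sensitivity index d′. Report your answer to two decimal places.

z(H) = 0.3107
z(FA) = 0.6776
d' = z(H) − z(FA) = 0.3107 − 0.6776 = -0.3669

d′ = -0.37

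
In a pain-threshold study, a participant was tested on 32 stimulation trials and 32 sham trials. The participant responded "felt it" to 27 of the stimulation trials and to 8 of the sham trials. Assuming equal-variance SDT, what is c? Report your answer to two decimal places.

c = -0.17

H = 27/32 = 0.8438
FA = 8/32 = 0.2500
z(H) = z(0.8438) = 1.010
z(FA) = z(0.2500) = -0.674
c = −½·[z(H) + z(FA)] = −0.5 × (1.010 + (-0.674)) = -0.168
c < 0: the participant has a liberal response bias.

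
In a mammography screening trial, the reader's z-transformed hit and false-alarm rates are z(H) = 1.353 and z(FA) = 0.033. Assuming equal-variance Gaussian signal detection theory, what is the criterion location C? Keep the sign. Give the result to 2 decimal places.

C = -0.69

c = −½·[z(H) + z(FA)] = −½·(1.353 + 0.033) = -0.693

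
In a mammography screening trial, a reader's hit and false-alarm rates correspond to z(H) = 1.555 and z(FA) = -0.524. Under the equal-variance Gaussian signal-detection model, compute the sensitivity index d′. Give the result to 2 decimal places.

d' = z(H) − z(FA) = 1.555 − (-0.524) = 2.079

d′ = 2.08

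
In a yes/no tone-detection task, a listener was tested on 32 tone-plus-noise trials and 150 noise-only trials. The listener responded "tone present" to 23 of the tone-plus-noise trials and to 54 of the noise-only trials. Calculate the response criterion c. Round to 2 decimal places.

c = -0.11

H = 23/32 = 0.7188
FA = 54/150 = 0.3600
z(H) = z(0.7188) = 0.5793
z(FA) = z(0.3600) = -0.3585
c = −½·[z(H) + z(FA)] = −0.5 × (0.5793 + (-0.3585)) = -0.1104
c < 0: the listener has a liberal response bias.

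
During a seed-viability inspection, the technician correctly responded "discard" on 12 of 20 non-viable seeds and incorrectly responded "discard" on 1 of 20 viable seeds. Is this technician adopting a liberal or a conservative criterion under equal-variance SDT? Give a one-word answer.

z(H) = 0.253, z(FA) = -1.645
c = −½·(z(H) + z(FA)) = 0.696
c > 0 → conservative criterion (biased toward responding “no”).

conservative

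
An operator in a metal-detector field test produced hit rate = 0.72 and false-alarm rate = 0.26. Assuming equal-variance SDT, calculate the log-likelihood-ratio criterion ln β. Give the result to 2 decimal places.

ln β = 0.04

Φ⁻¹(H) = Φ⁻¹(0.72) = 0.583
Φ⁻¹(FA) = Φ⁻¹(0.26) = -0.643
ln β = −½·[z(H)² − z(FA)²] = −0.5 × (0.340 − 0.413) = 0.0365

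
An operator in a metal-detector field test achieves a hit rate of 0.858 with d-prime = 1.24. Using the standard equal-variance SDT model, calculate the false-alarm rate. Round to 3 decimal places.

z(hit rate) = z(0.858) = 1.0714
z(FA) = z(H) − d' = 1.0714 − 1.24 = -0.1686
false-alarm rate = Φ(-0.1686) = 0.4331

false-alarm rate = 0.433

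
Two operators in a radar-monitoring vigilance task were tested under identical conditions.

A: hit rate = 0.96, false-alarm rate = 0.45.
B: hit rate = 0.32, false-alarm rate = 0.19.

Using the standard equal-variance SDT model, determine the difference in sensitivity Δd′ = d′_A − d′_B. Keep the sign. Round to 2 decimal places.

Δd′ = 1.47

A: z(0.96) = 1.751, z(0.45) = -0.126, d' = 1.877
B: z(0.32) = -0.468, z(0.19) = -0.878, d' = 0.410
Δd' = d'_A − d'_B = 1.877 − 0.410 = 1.467
A has the higher sensitivity.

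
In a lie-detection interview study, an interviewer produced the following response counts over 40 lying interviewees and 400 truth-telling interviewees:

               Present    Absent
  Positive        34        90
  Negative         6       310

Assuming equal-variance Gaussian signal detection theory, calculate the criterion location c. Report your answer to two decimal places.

c = -0.14

H = 34/40 = 0.8500
FA = 90/400 = 0.2250
z(0.8500) = 1.036, z(0.2250) = -0.755
c = −½·[z(H) + z(FA)] = −0.5 × (1.036 + (-0.755)) = -0.1405
c < 0: the interviewer has a liberal response bias.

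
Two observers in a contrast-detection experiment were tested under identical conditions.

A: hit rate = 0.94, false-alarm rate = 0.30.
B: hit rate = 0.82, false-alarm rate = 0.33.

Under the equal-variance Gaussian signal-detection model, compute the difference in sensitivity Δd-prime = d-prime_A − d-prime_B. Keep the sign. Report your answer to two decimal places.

A: z(0.94) = 1.555, z(0.30) = -0.524, d' = 2.079
B: z(0.82) = 0.915, z(0.33) = -0.440, d' = 1.355
Δd' = d'_A − d'_B = 2.079 − 1.355 = 0.724
A has the higher sensitivity.

Δd-prime = 0.72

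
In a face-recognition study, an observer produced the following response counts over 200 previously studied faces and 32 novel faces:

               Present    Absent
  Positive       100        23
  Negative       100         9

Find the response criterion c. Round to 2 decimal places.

H = 100/200 = 0.5000
FA = 23/32 = 0.7188
z(H) = z(0.5000) = 0.000
z(FA) = z(0.7188) = 0.579
c = −½·[z(H) + z(FA)] = −0.5 × (0.000 + 0.579) = -0.2895

c = -0.29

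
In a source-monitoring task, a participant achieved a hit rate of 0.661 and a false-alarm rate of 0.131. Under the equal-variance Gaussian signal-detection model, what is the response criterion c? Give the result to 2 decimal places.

c = 0.35

z(0.661) = 0.415, z(0.131) = -1.122
c = −½·[z(H) + z(FA)] = −0.5 × (0.415 + (-1.122)) = 0.3535
c > 0: the participant has a conservative response bias.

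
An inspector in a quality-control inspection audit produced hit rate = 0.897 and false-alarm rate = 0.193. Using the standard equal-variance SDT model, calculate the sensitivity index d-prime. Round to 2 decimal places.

Φ⁻¹(0.897) = 1.2646, Φ⁻¹(0.193) = -0.8669
d' = z(H) − z(FA) = 1.2646 − (-0.8669) = 2.1315

d-prime = 2.13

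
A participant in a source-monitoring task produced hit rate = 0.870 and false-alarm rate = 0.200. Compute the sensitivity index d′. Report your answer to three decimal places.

Φ⁻¹(H) = 1.1264
Φ⁻¹(FA) = -0.8416
d' = z(H) − z(FA) = 1.1264 − (-0.8416) = 1.9680

d′ = 1.968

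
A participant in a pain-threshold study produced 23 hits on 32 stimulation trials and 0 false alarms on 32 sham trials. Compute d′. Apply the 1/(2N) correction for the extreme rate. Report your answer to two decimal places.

The false-alarm rate is 0/32 = 0, so apply the 1/(2N) correction: FA → 1/(2·32) = 0.01562.
z(H) = z(0.71875) = 0.579
z(FA) = z(0.01562) = -2.154
d' = 0.579 − (-2.154) = 2.733

d′ = 2.73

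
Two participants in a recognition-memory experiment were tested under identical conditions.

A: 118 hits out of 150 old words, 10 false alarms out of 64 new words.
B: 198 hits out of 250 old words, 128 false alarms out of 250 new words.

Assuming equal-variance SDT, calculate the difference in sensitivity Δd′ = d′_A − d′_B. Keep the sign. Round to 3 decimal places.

Δd′ = 1.022

A: z(0.7867) = 0.7950, z(0.1562) = -1.0102, d' = 1.8052
B: z(0.7920) = 0.8134, z(0.5120) = 0.0301, d' = 0.7833
Δd' = d'_A − d'_B = 1.8052 − 0.7833 = 1.0219
A has the higher sensitivity.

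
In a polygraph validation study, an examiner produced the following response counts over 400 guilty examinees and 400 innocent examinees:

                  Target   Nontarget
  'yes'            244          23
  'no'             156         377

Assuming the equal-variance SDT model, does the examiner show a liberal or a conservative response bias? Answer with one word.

conservative

z(H) = 0.279, z(FA) = -1.576
c = −½·(z(H) + z(FA)) = 0.6485
c > 0 → conservative criterion (biased toward responding “no”).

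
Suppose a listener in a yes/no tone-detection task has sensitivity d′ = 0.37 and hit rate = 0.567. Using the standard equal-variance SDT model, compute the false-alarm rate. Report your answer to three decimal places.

false-alarm rate = 0.420

z(hit rate) = z(0.567) = 0.1687
z(FA) = z(H) − d' = 0.1687 − 0.37 = -0.2013
false-alarm rate = Φ(-0.2013) = 0.4202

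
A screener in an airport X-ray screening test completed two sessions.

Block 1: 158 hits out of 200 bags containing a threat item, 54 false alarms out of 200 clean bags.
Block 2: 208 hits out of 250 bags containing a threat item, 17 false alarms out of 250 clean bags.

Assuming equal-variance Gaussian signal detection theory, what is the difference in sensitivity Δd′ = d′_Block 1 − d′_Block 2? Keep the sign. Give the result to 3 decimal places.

Δd′ = -1.034

Block 1: z(0.7900) = 0.8064, z(0.2700) = -0.6128, d' = 1.4192
Block 2: z(0.8320) = 0.9621, z(0.0680) = -1.4909, d' = 2.4530
Δd' = d'_Block 1 − d'_Block 2 = 1.4192 − 2.4530 = -1.0338
Block 2 has the higher sensitivity.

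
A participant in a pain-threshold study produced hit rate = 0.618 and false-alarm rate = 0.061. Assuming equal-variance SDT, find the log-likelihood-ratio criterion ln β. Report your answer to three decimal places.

Φ⁻¹(H) = 0.3002
Φ⁻¹(FA) = -1.5464
ln β = −½·[z(H)² − z(FA)²] = −0.5 × (0.0901 − 2.3914) = 1.15065

ln β = 1.151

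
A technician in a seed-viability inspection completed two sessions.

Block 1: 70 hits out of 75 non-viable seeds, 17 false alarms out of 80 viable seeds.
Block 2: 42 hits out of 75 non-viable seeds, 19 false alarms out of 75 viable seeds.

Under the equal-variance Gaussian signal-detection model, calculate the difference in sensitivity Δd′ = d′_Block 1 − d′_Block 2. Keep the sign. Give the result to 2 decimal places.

Block 1: z(0.9333) = 1.501, z(0.2125) = -0.798, d' = 2.299
Block 2: z(0.5600) = 0.151, z(0.2533) = -0.664, d' = 0.815
Δd' = d'_Block 1 − d'_Block 2 = 2.299 − 0.815 = 1.484
Block 1 has the higher sensitivity.

Δd′ = 1.48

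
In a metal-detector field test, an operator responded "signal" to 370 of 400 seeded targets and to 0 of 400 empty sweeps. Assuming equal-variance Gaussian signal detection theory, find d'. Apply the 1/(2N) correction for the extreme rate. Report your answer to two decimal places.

d' = 4.46

The false-alarm rate is 0/400 = 0, so apply the 1/(2N) correction: FA → 1/(2·400) = 0.00125.
z(H) = z(0.92500) = 1.440
z(FA) = z(0.00125) = -3.023
d' = 1.440 − (-3.023) = 4.463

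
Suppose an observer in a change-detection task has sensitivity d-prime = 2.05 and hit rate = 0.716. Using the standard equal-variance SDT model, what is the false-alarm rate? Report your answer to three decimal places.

false-alarm rate = 0.070

z(hit rate) = z(0.716) = 0.5710
z(FA) = z(H) − d' = 0.5710 − 2.05 = -1.4790
false-alarm rate = Φ(-1.4790) = 0.0696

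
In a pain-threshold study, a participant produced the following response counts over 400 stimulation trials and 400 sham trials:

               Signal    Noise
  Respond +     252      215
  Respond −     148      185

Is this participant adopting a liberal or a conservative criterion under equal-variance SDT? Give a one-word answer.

z(H) = 0.332, z(FA) = 0.094
c = −½·(z(H) + z(FA)) = -0.213
c < 0 → liberal criterion (biased toward responding “yes”).

liberal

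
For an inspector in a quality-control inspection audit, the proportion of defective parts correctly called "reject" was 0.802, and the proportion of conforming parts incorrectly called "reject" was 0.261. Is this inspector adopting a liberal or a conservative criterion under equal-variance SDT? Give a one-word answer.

z(H) = 0.849, z(FA) = -0.640
c = −½·(z(H) + z(FA)) = -0.1045
c < 0 → liberal criterion (biased toward responding “yes”).

liberal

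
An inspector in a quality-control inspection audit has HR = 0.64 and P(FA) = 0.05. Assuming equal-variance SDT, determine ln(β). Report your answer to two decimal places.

ln β = 1.29

Φ⁻¹(H) = Φ⁻¹(0.64) = 0.358
Φ⁻¹(FA) = Φ⁻¹(0.05) = -1.645
ln β = −½·[z(H)² − z(FA)²] = −0.5 × (0.128 − 2.706) = 1.289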